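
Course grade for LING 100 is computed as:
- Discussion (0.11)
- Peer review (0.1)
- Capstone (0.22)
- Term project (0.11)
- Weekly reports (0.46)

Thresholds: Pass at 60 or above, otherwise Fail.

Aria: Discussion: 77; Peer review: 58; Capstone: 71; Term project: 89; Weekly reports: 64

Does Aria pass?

Pass

Weighted total:
  Discussion 77 × 0.11 = 8.47
  Peer review 58 × 0.1 = 5.8
  Capstone 71 × 0.22 = 15.62
  Term project 89 × 0.11 = 9.79
  Weekly reports 64 × 0.46 = 29.44
Sum = 69.12
69.12 ≥ 60 → Pass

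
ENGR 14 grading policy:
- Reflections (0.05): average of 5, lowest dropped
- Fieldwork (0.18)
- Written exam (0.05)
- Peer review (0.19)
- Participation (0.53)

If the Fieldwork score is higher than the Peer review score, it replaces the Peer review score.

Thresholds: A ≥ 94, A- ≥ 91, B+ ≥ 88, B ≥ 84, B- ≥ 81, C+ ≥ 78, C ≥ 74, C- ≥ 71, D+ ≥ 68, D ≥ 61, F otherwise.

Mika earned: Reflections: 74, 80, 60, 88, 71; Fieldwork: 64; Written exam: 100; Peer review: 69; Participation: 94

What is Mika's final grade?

B-

Reflections: drop 60 → average of remaining 4 = 313/4 = 78.25
Fieldwork (64) ≤ Peer review (69), so Peer review stays at 69.
Weighted total:
  Reflections 78.25 × 0.05 = 3.9125
  Fieldwork 64 × 0.18 = 11.52
  Written exam 100 × 0.05 = 5
  Peer review 69 × 0.19 = 13.11
  Participation 94 × 0.53 = 49.82
Sum = 83.3625
83.3625 is ≥ 81 and < 84 → B-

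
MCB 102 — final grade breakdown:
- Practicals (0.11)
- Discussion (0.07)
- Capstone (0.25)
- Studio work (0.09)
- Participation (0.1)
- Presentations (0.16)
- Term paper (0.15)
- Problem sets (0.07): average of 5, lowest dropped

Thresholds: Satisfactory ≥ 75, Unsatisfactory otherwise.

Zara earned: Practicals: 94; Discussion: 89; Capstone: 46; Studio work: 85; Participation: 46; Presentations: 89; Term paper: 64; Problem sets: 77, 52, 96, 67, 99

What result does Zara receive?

Problem sets: drop 52 → average of remaining 4 = 339/4 = 84.75
Weighted total:
  Practicals 94 × 0.11 = 10.34
  Discussion 89 × 0.07 = 6.23
  Capstone 46 × 0.25 = 11.5
  Studio work 85 × 0.09 = 7.65
  Participation 46 × 0.1 = 4.6
  Presentations 89 × 0.16 = 14.24
  Term paper 64 × 0.15 = 9.6
  Problem sets 84.75 × 0.07 = 5.9325
Sum = 70.0925
70.0925 < 75 → Unsatisfactory

Unsatisfactory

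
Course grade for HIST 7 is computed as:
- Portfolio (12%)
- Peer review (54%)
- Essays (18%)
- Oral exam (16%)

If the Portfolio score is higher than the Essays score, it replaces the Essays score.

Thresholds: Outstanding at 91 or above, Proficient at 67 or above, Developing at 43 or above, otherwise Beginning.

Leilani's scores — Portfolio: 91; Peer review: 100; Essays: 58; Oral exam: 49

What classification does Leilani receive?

Portfolio (91) > Essays (58), so Essays counts as 91.
Weighted total:
  Portfolio 91 × 0.12 = 10.92
  Peer review 100 × 0.54 = 54
  Essays 91 × 0.18 = 16.38
  Oral exam 49 × 0.16 = 7.84
Sum = 89.14
89.14 is ≥ 67 and < 91 → Proficient

Proficient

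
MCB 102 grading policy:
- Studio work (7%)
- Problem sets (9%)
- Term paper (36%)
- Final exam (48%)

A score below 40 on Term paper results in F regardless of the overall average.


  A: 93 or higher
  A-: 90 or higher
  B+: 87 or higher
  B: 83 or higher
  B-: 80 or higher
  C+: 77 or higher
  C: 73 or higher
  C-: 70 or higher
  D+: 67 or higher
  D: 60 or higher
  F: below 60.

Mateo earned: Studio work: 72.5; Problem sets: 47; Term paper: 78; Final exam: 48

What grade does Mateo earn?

Term paper score 78 ≥ 40: minimum met.
Weighted total:
  Studio work 72.5 × 0.07 = 5.075
  Problem sets 47 × 0.09 = 4.23
  Term paper 78 × 0.36 = 28.08
  Final exam 48 × 0.48 = 23.04
Sum = 60.425
60.425 is ≥ 60 and < 67 → D

D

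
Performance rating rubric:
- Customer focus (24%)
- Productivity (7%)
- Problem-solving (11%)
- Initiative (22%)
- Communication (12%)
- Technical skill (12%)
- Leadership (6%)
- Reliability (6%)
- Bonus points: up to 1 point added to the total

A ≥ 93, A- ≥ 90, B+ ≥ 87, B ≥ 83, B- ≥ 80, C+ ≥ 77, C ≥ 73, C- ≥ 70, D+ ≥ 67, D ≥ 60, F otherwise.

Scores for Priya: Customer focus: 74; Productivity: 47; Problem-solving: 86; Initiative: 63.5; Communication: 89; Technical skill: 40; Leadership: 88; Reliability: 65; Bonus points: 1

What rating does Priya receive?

C-

Weighted total:
  Customer focus 74 × 0.24 = 17.76
  Productivity 47 × 0.07 = 3.29
  Problem-solving 86 × 0.11 = 9.46
  Initiative 63.5 × 0.22 = 13.97
  Communication 89 × 0.12 = 10.68
  Technical skill 40 × 0.12 = 4.8
  Leadership 88 × 0.06 = 5.28
  Reliability 65 × 0.06 = 3.9
Sum = 69.14
Bonus points: 69.14 + 1 = 70.14
70.14 is ≥ 70 and < 73 → C-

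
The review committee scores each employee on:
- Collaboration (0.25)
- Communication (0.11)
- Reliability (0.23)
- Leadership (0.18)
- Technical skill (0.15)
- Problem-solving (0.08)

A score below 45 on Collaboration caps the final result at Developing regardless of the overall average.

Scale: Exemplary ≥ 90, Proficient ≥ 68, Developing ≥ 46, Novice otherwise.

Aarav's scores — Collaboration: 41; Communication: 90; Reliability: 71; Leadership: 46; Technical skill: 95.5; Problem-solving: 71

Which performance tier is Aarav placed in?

Collaboration score 41 < 45: minimum not met.
Weighted total:
  Collaboration 41 × 0.25 = 10.25
  Communication 90 × 0.11 = 9.9
  Reliability 71 × 0.23 = 16.33
  Leadership 46 × 0.18 = 8.28
  Technical skill 95.5 × 0.15 = 14.325
  Problem-solving 71 × 0.08 = 5.68
Sum = 64.765
64.765 would be Developing; cap at Developing applies → Developing.

Developing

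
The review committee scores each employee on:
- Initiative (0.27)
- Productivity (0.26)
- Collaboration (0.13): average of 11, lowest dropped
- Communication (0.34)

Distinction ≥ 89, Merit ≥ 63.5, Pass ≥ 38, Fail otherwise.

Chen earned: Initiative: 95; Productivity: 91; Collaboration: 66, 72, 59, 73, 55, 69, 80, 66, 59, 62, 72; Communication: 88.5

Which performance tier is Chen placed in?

Merit

Collaboration: drop 55 → average of remaining 10 = 678/10 = 67.8
Weighted total:
  Initiative 95 × 0.27 = 25.65
  Productivity 91 × 0.26 = 23.66
  Collaboration 67.8 × 0.13 = 8.814
  Communication 88.5 × 0.34 = 30.09
Sum = 88.214
88.214 is ≥ 63.5 and < 89 → Merit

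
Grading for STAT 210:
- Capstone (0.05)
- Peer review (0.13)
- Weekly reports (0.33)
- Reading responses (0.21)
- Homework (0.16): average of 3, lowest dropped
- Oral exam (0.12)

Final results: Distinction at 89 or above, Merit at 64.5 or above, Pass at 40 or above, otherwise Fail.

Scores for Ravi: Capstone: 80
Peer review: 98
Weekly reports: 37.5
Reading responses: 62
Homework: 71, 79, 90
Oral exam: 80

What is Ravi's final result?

Merit

Homework: drop 71 → average of remaining 2 = 169/2 = 84.5
Weighted total:
  Capstone 80 × 0.05 = 4
  Peer review 98 × 0.13 = 12.74
  Weekly reports 37.5 × 0.33 = 12.375
  Reading responses 62 × 0.21 = 13.02
  Homework 84.5 × 0.16 = 13.52
  Oral exam 80 × 0.12 = 9.6
Sum = 65.255
65.255 is ≥ 64.5 and < 89 → Merit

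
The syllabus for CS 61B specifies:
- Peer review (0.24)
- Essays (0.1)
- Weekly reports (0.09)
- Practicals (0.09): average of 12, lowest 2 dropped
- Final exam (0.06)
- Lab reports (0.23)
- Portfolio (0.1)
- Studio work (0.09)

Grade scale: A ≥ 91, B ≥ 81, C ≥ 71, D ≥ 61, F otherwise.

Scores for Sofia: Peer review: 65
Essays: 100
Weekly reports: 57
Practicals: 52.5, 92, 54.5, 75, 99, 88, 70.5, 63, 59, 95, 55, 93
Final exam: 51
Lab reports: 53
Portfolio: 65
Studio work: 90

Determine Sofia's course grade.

D

Practicals: drop 52.5, 54.5 → average of remaining 10 = 789.5/10 = 78.95
Weighted total:
  Peer review 65 × 0.24 = 15.6
  Essays 100 × 0.1 = 10
  Weekly reports 57 × 0.09 = 5.13
  Practicals 78.95 × 0.09 = 7.1055
  Final exam 51 × 0.06 = 3.06
  Lab reports 53 × 0.23 = 12.19
  Portfolio 65 × 0.1 = 6.5
  Studio work 90 × 0.09 = 8.1
Sum = 67.6855
67.6855 is ≥ 61 and < 71 → D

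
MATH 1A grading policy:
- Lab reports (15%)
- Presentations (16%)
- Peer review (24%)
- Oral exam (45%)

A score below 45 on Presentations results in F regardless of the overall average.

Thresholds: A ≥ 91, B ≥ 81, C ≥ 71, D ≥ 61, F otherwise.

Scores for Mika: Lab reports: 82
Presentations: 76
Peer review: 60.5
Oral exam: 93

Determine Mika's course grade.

Presentations score 76 ≥ 45: minimum met.
Weighted total:
  Lab reports 82 × 0.15 = 12.3
  Presentations 76 × 0.16 = 12.16
  Peer review 60.5 × 0.24 = 14.52
  Oral exam 93 × 0.45 = 41.85
Sum = 80.83
80.83 is ≥ 71 and < 81 → C

C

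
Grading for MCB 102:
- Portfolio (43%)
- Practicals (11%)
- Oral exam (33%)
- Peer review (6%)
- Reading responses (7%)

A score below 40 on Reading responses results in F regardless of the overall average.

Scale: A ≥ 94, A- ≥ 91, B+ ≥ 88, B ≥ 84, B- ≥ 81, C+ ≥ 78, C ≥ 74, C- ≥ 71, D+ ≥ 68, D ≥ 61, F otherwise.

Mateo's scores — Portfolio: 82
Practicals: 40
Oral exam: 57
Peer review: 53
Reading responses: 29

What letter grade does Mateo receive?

F

Reading responses score 29 < 40: minimum not met.
Weighted total:
  Portfolio 82 × 0.43 = 35.26
  Practicals 40 × 0.11 = 4.4
  Oral exam 57 × 0.33 = 18.81
  Peer review 53 × 0.06 = 3.18
  Reading responses 29 × 0.07 = 2.03
Sum = 63.68
Because the Reading responses minimum was not met, the result is F.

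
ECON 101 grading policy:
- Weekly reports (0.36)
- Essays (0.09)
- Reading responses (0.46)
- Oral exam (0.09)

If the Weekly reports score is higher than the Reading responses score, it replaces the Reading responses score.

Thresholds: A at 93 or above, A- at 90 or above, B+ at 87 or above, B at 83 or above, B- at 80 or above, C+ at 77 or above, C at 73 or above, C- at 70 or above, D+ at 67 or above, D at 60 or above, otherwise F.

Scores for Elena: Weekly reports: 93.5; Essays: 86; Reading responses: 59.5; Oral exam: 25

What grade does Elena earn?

Weekly reports (93.5) > Reading responses (59.5), so Reading responses counts as 93.5.
Weighted total:
  Weekly reports 93.5 × 0.36 = 33.66
  Essays 86 × 0.09 = 7.74
  Reading responses 93.5 × 0.46 = 43.01
  Oral exam 25 × 0.09 = 2.25
Sum = 86.66
86.66 is ≥ 83 and < 87 → B

B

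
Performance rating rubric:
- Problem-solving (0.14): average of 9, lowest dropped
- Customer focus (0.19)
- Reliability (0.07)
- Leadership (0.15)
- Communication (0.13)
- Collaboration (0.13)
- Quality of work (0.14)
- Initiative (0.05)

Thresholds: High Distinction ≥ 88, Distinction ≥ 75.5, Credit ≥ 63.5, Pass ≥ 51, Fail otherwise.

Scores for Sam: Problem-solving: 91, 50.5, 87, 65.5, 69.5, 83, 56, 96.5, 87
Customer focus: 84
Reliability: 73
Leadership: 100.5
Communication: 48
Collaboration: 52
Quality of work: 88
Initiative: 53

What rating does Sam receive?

Problem-solving: drop 50.5 → average of remaining 8 = 635.5/8 = 79.4375
Weighted total:
  Problem-solving 79.4375 × 0.14 = 11.12125
  Customer focus 84 × 0.19 = 15.96
  Reliability 73 × 0.07 = 5.11
  Leadership 100.5 × 0.15 = 15.075
  Communication 48 × 0.13 = 6.24
  Collaboration 52 × 0.13 = 6.76
  Quality of work 88 × 0.14 = 12.32
  Initiative 53 × 0.05 = 2.65
Sum = 75.23625
75.23625 is ≥ 63.5 and < 75.5 → Credit

Credit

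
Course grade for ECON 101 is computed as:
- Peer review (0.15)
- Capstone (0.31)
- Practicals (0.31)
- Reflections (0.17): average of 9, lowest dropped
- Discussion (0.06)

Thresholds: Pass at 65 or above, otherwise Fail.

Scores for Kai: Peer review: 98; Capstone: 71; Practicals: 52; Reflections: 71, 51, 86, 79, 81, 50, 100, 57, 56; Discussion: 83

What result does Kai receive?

Pass

Reflections: drop 50 → average of remaining 8 = 581/8 = 72.625
Weighted total:
  Peer review 98 × 0.15 = 14.7
  Capstone 71 × 0.31 = 22.01
  Practicals 52 × 0.31 = 16.12
  Reflections 72.625 × 0.17 = 12.34625
  Discussion 83 × 0.06 = 4.98
Sum = 70.15625
70.15625 ≥ 65 → Pass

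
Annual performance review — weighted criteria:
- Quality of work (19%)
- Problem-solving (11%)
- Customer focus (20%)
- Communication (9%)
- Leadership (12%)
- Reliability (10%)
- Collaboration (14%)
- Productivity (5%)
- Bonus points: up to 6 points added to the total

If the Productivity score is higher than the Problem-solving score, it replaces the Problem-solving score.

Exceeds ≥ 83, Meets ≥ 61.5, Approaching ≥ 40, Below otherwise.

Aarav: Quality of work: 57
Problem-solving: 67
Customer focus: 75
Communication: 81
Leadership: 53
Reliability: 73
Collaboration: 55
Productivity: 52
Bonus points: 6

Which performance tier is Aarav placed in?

Meets

Productivity (52) ≤ Problem-solving (67), so Problem-solving stays at 67.
Weighted total:
  Quality of work 57 × 0.19 = 10.83
  Problem-solving 67 × 0.11 = 7.37
  Customer focus 75 × 0.2 = 15
  Communication 81 × 0.09 = 7.29
  Leadership 53 × 0.12 = 6.36
  Reliability 73 × 0.1 = 7.3
  Collaboration 55 × 0.14 = 7.7
  Productivity 52 × 0.05 = 2.6
Sum = 64.45
Bonus points: 64.45 + 6 = 70.45
70.45 is ≥ 61.5 and < 83 → Meets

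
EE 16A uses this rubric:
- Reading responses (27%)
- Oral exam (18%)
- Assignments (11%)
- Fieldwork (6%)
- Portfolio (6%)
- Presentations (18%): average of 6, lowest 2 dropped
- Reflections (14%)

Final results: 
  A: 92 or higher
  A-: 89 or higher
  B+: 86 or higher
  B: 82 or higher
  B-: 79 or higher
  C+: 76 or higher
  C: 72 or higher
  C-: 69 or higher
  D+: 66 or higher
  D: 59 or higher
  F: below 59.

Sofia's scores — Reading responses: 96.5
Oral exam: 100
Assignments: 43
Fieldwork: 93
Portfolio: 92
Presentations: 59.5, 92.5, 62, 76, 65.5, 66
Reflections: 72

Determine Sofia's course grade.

Presentations: drop 59.5, 62 → average of remaining 4 = 300/4 = 75
Weighted total:
  Reading responses 96.5 × 0.27 = 26.055
  Oral exam 100 × 0.18 = 18
  Assignments 43 × 0.11 = 4.73
  Fieldwork 93 × 0.06 = 5.58
  Portfolio 92 × 0.06 = 5.52
  Presentations 75 × 0.18 = 13.5
  Reflections 72 × 0.14 = 10.08
Sum = 83.465
83.465 is ≥ 82 and < 86 → B

B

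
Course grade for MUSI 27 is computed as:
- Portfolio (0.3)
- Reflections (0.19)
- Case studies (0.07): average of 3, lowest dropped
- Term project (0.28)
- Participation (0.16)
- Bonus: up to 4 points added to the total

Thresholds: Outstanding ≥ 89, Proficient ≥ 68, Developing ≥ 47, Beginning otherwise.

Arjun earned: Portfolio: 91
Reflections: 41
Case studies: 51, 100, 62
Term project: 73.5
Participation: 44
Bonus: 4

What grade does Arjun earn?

Case studies: drop 51 → average of remaining 2 = 162/2 = 81
Weighted total:
  Portfolio 91 × 0.3 = 27.3
  Reflections 41 × 0.19 = 7.79
  Case studies 81 × 0.07 = 5.67
  Term project 73.5 × 0.28 = 20.58
  Participation 44 × 0.16 = 7.04
Sum = 68.38
Bonus: 68.38 + 4 = 72.38
72.38 is ≥ 68 and < 89 → Proficient

Proficient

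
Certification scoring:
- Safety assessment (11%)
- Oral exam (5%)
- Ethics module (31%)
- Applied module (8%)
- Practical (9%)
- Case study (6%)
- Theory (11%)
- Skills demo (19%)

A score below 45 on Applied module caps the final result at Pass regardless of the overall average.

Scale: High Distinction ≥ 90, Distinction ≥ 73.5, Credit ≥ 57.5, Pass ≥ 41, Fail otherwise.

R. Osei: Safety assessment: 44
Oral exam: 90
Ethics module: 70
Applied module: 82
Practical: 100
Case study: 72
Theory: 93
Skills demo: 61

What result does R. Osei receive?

Credit

Applied module score 82 ≥ 45: minimum met.
Weighted total:
  Safety assessment 44 × 0.11 = 4.84
  Oral exam 90 × 0.05 = 4.5
  Ethics module 70 × 0.31 = 21.7
  Applied module 82 × 0.08 = 6.56
  Practical 100 × 0.09 = 9
  Case study 72 × 0.06 = 4.32
  Theory 93 × 0.11 = 10.23
  Skills demo 61 × 0.19 = 11.59
Sum = 72.74
72.74 is ≥ 57.5 and < 73.5 → Credit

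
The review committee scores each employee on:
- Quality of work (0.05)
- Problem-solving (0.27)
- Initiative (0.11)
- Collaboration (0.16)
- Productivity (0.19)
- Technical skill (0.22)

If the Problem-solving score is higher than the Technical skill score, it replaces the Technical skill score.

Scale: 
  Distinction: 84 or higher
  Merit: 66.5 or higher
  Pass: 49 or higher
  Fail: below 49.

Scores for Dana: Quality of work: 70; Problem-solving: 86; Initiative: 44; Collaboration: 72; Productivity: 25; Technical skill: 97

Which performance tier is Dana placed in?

Merit

Problem-solving (86) ≤ Technical skill (97), so Technical skill stays at 97.
Weighted total:
  Quality of work 70 × 0.05 = 3.5
  Problem-solving 86 × 0.27 = 23.22
  Initiative 44 × 0.11 = 4.84
  Collaboration 72 × 0.16 = 11.52
  Productivity 25 × 0.19 = 4.75
  Technical skill 97 × 0.22 = 21.34
Sum = 69.17
69.17 is ≥ 66.5 and < 84 → Merit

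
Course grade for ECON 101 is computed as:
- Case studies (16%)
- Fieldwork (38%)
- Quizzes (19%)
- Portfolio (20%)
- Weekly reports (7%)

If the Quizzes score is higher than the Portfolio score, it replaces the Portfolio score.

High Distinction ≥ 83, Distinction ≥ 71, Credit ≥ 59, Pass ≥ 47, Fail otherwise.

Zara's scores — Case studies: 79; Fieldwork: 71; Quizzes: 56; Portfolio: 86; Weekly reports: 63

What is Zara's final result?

Distinction

Quizzes (56) ≤ Portfolio (86), so Portfolio stays at 86.
Weighted total:
  Case studies 79 × 0.16 = 12.64
  Fieldwork 71 × 0.38 = 26.98
  Quizzes 56 × 0.19 = 10.64
  Portfolio 86 × 0.2 = 17.2
  Weekly reports 63 × 0.07 = 4.41
Sum = 71.87
71.87 is ≥ 71 and < 83 → Distinction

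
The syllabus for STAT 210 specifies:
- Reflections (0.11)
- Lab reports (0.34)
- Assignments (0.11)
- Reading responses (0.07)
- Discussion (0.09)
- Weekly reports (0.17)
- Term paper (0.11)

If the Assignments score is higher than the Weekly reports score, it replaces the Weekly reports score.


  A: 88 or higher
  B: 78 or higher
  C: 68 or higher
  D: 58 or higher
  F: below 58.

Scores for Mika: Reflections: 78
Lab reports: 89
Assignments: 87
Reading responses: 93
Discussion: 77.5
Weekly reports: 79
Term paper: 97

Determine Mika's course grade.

B

Assignments (87) > Weekly reports (79), so Weekly reports counts as 87.
Weighted total:
  Reflections 78 × 0.11 = 8.58
  Lab reports 89 × 0.34 = 30.26
  Assignments 87 × 0.11 = 9.57
  Reading responses 93 × 0.07 = 6.51
  Discussion 77.5 × 0.09 = 6.975
  Weekly reports 87 × 0.17 = 14.79
  Term paper 97 × 0.11 = 10.67
Sum = 87.355
87.355 is ≥ 78 and < 88 → B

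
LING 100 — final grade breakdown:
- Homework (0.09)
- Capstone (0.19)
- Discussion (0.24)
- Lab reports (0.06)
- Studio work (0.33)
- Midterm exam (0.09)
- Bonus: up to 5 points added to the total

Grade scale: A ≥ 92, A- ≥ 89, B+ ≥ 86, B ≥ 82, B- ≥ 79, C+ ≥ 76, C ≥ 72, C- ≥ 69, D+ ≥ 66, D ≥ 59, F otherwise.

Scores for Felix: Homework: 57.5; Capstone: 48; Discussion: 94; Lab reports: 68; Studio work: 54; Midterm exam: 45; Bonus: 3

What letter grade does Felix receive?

D

Weighted total:
  Homework 57.5 × 0.09 = 5.175
  Capstone 48 × 0.19 = 9.12
  Discussion 94 × 0.24 = 22.56
  Lab reports 68 × 0.06 = 4.08
  Studio work 54 × 0.33 = 17.82
  Midterm exam 45 × 0.09 = 4.05
Sum = 62.805
Bonus: 62.805 + 3 = 65.805
65.805 is ≥ 59 and < 66 → D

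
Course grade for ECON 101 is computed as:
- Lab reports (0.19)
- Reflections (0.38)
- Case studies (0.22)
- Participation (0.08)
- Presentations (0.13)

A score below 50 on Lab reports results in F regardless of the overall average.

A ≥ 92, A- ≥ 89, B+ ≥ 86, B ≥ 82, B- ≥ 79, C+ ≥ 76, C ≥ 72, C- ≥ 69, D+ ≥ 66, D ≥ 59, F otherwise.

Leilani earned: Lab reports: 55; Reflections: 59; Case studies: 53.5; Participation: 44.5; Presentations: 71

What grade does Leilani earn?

Lab reports score 55 ≥ 50: minimum met.
Weighted total:
  Lab reports 55 × 0.19 = 10.45
  Reflections 59 × 0.38 = 22.42
  Case studies 53.5 × 0.22 = 11.77
  Participation 44.5 × 0.08 = 3.56
  Presentations 71 × 0.13 = 9.23
Sum = 57.43
57.43 < 59 → F

F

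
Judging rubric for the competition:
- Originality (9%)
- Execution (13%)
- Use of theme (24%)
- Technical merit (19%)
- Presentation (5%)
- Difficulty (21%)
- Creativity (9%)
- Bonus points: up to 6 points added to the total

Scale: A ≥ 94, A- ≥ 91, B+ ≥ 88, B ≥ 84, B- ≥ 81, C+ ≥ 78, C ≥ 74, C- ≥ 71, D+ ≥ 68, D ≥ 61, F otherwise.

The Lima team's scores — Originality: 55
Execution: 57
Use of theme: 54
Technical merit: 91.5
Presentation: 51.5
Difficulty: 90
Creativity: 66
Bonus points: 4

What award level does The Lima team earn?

Weighted total:
  Originality 55 × 0.09 = 4.95
  Execution 57 × 0.13 = 7.41
  Use of theme 54 × 0.24 = 12.96
  Technical merit 91.5 × 0.19 = 17.385
  Presentation 51.5 × 0.05 = 2.575
  Difficulty 90 × 0.21 = 18.9
  Creativity 66 × 0.09 = 5.94
Sum = 70.12
Bonus points: 70.12 + 4 = 74.12
74.12 is ≥ 74 and < 78 → C

C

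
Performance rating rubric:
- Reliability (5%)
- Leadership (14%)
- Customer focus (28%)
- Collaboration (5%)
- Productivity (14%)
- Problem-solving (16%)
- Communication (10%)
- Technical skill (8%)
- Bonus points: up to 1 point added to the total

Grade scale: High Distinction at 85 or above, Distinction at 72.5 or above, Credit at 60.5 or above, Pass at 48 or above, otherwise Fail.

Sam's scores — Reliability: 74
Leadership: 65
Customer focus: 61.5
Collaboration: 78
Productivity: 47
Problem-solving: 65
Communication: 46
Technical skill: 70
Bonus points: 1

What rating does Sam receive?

Weighted total:
  Reliability 74 × 0.05 = 3.7
  Leadership 65 × 0.14 = 9.1
  Customer focus 61.5 × 0.28 = 17.22
  Collaboration 78 × 0.05 = 3.9
  Productivity 47 × 0.14 = 6.58
  Problem-solving 65 × 0.16 = 10.4
  Communication 46 × 0.1 = 4.6
  Technical skill 70 × 0.08 = 5.6
Sum = 61.1
Bonus points: 61.1 + 1 = 62.1
62.1 is ≥ 60.5 and < 72.5 → Credit

Credit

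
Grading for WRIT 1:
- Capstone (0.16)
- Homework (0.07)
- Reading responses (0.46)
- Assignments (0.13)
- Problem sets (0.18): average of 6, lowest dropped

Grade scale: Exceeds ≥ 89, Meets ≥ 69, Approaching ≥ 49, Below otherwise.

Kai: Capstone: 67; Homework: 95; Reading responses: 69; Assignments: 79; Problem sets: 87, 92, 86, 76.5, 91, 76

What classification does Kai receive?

Meets

Problem sets: drop 76 → average of remaining 5 = 432.5/5 = 86.5
Weighted total:
  Capstone 67 × 0.16 = 10.72
  Homework 95 × 0.07 = 6.65
  Reading responses 69 × 0.46 = 31.74
  Assignments 79 × 0.13 = 10.27
  Problem sets 86.5 × 0.18 = 15.57
Sum = 74.95
74.95 is ≥ 69 and < 89 → Meets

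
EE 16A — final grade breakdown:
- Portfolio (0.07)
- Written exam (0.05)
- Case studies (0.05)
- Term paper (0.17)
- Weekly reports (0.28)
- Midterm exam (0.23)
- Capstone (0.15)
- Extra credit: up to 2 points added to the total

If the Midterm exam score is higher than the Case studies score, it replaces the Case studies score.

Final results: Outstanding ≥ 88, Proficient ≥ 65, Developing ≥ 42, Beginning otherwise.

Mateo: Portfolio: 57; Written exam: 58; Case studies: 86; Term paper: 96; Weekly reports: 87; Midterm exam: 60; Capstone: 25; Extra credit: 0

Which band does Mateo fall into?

Midterm exam (60) ≤ Case studies (86), so Case studies stays at 86.
Weighted total:
  Portfolio 57 × 0.07 = 3.99
  Written exam 58 × 0.05 = 2.9
  Case studies 86 × 0.05 = 4.3
  Term paper 96 × 0.17 = 16.32
  Weekly reports 87 × 0.28 = 24.36
  Midterm exam 60 × 0.23 = 13.8
  Capstone 25 × 0.15 = 3.75
Sum = 69.42
Extra credit: 69.42 + 0 = 69.42
69.42 is ≥ 65 and < 88 → Proficient

Proficient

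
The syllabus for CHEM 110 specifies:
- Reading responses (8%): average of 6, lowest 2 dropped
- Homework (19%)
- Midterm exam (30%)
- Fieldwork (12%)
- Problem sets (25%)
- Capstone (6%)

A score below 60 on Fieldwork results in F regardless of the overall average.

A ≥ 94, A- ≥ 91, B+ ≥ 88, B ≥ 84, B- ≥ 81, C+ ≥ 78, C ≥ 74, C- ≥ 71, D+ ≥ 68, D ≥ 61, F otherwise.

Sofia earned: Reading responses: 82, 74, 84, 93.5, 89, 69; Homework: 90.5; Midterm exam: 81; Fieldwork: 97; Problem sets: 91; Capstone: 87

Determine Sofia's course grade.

B+

Reading responses: drop 69, 74 → average of remaining 4 = 348.5/4 = 87.125
Fieldwork score 97 ≥ 60: minimum met.
Weighted total:
  Reading responses 87.125 × 0.08 = 6.97
  Homework 90.5 × 0.19 = 17.195
  Midterm exam 81 × 0.3 = 24.3
  Fieldwork 97 × 0.12 = 11.64
  Problem sets 91 × 0.25 = 22.75
  Capstone 87 × 0.06 = 5.22
Sum = 88.075
88.075 is ≥ 88 and < 91 → B+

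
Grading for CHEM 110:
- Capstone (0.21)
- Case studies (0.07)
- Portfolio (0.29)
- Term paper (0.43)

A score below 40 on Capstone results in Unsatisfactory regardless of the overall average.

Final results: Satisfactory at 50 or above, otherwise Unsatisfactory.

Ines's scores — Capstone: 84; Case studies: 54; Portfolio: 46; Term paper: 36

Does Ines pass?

Capstone score 84 ≥ 40: minimum met.
Weighted total:
  Capstone 84 × 0.21 = 17.64
  Case studies 54 × 0.07 = 3.78
  Portfolio 46 × 0.29 = 13.34
  Term paper 36 × 0.43 = 15.48
Sum = 50.24
50.24 ≥ 50 → Satisfactory

Satisfactory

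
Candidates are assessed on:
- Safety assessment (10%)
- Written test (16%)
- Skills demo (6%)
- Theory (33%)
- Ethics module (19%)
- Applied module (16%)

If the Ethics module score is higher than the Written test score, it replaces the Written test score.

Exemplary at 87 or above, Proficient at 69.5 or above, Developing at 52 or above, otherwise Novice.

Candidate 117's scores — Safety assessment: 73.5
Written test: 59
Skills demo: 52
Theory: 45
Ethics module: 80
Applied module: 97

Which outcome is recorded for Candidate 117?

Ethics module (80) > Written test (59), so Written test counts as 80.
Weighted total:
  Safety assessment 73.5 × 0.1 = 7.35
  Written test 80 × 0.16 = 12.8
  Skills demo 52 × 0.06 = 3.12
  Theory 45 × 0.33 = 14.85
  Ethics module 80 × 0.19 = 15.2
  Applied module 97 × 0.16 = 15.52
Sum = 68.84
68.84 is ≥ 52 and < 69.5 → Developing

Developing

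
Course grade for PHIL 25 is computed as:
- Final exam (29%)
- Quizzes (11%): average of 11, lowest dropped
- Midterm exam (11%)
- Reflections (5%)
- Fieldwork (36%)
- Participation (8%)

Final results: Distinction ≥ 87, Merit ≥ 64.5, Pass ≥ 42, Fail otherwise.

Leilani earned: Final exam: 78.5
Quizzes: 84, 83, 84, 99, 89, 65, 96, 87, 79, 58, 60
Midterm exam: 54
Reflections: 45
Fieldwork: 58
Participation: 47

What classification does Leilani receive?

Merit

Quizzes: drop 58 → average of remaining 10 = 826/10 = 82.6
Weighted total:
  Final exam 78.5 × 0.29 = 22.765
  Quizzes 82.6 × 0.11 = 9.086
  Midterm exam 54 × 0.11 = 5.94
  Reflections 45 × 0.05 = 2.25
  Fieldwork 58 × 0.36 = 20.88
  Participation 47 × 0.08 = 3.76
Sum = 64.681
64.681 is ≥ 64.5 and < 87 → Merit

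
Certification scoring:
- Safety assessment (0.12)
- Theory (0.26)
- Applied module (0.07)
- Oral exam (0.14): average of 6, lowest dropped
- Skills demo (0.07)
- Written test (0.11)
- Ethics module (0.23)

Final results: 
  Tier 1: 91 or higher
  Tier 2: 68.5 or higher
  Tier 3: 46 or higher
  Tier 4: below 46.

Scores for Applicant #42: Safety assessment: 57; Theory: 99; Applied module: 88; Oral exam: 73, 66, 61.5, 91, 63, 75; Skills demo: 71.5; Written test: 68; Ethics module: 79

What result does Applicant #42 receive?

Tier 2

Oral exam: drop 61.5 → average of remaining 5 = 368/5 = 73.6
Weighted total:
  Safety assessment 57 × 0.12 = 6.84
  Theory 99 × 0.26 = 25.74
  Applied module 88 × 0.07 = 6.16
  Oral exam 73.6 × 0.14 = 10.304
  Skills demo 71.5 × 0.07 = 5.005
  Written test 68 × 0.11 = 7.48
  Ethics module 79 × 0.23 = 18.17
Sum = 79.699
79.699 is ≥ 68.5 and < 91 → Tier 2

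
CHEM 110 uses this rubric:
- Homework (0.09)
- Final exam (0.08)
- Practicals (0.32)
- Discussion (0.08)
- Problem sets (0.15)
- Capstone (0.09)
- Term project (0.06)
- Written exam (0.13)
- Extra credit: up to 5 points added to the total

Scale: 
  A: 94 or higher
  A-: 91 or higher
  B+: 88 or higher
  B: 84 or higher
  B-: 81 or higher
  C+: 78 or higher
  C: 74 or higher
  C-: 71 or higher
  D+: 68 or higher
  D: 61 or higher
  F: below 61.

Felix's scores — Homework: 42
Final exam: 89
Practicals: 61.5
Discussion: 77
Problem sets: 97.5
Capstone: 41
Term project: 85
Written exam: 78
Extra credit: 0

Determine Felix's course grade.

D+

Weighted total:
  Homework 42 × 0.09 = 3.78
  Final exam 89 × 0.08 = 7.12
  Practicals 61.5 × 0.32 = 19.68
  Discussion 77 × 0.08 = 6.16
  Problem sets 97.5 × 0.15 = 14.625
  Capstone 41 × 0.09 = 3.69
  Term project 85 × 0.06 = 5.1
  Written exam 78 × 0.13 = 10.14
Sum = 70.295
Extra credit: 70.295 + 0 = 70.295
70.295 is ≥ 68 and < 71 → D+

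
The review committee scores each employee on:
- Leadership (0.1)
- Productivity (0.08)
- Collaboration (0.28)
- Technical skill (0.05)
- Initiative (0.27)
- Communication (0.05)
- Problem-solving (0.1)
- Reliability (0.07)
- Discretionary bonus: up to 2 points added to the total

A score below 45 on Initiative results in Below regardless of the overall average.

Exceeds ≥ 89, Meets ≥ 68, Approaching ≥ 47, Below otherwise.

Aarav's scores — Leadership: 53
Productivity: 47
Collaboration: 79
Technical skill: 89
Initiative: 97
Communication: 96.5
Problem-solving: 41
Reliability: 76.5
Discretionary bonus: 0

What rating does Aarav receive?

Meets

Initiative score 97 ≥ 45: minimum met.
Weighted total:
  Leadership 53 × 0.1 = 5.3
  Productivity 47 × 0.08 = 3.76
  Collaboration 79 × 0.28 = 22.12
  Technical skill 89 × 0.05 = 4.45
  Initiative 97 × 0.27 = 26.19
  Communication 96.5 × 0.05 = 4.825
  Problem-solving 41 × 0.1 = 4.1
  Reliability 76.5 × 0.07 = 5.355
Sum = 76.1
Discretionary bonus: 76.1 + 0 = 76.1
76.1 is ≥ 68 and < 89 → Meets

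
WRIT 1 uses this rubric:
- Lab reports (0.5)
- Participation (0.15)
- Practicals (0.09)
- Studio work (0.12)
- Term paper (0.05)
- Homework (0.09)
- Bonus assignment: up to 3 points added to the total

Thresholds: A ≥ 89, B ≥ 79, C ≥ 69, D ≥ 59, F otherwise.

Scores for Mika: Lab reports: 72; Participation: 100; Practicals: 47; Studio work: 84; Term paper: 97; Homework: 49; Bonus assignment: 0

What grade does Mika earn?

Weighted total:
  Lab reports 72 × 0.5 = 36
  Participation 100 × 0.15 = 15
  Practicals 47 × 0.09 = 4.23
  Studio work 84 × 0.12 = 10.08
  Term paper 97 × 0.05 = 4.85
  Homework 49 × 0.09 = 4.41
Sum = 74.57
Bonus assignment: 74.57 + 0 = 74.57
74.57 is ≥ 69 and < 79 → C

C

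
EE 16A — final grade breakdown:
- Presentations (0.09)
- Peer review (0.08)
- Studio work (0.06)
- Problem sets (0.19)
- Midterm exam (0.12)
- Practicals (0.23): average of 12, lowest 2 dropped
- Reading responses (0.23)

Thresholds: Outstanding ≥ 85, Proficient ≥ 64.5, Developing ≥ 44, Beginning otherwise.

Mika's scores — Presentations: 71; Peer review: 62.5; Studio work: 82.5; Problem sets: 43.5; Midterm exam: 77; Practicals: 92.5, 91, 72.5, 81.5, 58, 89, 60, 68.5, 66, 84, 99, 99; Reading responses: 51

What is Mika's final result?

Proficient

Practicals: drop 58, 60 → average of remaining 10 = 843/10 = 84.3
Weighted total:
  Presentations 71 × 0.09 = 6.39
  Peer review 62.5 × 0.08 = 5
  Studio work 82.5 × 0.06 = 4.95
  Problem sets 43.5 × 0.19 = 8.265
  Midterm exam 77 × 0.12 = 9.24
  Practicals 84.3 × 0.23 = 19.389
  Reading responses 51 × 0.23 = 11.73
Sum = 64.964
64.964 is ≥ 64.5 and < 85 → Proficient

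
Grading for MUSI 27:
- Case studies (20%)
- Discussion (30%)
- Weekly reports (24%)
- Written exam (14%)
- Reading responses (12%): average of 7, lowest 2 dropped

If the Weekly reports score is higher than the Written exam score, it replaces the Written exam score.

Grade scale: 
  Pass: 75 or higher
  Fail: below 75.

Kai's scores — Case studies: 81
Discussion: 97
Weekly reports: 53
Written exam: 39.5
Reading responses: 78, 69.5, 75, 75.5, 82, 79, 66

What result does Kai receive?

Reading responses: drop 66, 69.5 → average of remaining 5 = 389.5/5 = 77.9
Weekly reports (53) > Written exam (39.5), so Written exam counts as 53.
Weighted total:
  Case studies 81 × 0.2 = 16.2
  Discussion 97 × 0.3 = 29.1
  Weekly reports 53 × 0.24 = 12.72
  Written exam 53 × 0.14 = 7.42
  Reading responses 77.9 × 0.12 = 9.348
Sum = 74.788
74.788 < 75 → Fail

Fail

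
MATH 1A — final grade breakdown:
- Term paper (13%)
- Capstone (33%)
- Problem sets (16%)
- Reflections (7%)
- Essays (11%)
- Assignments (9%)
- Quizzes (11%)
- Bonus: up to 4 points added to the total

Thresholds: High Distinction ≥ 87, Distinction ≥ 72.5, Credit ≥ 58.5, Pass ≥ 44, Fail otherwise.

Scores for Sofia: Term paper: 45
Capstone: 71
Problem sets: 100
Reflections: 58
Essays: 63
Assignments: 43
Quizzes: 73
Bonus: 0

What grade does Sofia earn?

Weighted total:
  Term paper 45 × 0.13 = 5.85
  Capstone 71 × 0.33 = 23.43
  Problem sets 100 × 0.16 = 16
  Reflections 58 × 0.07 = 4.06
  Essays 63 × 0.11 = 6.93
  Assignments 43 × 0.09 = 3.87
  Quizzes 73 × 0.11 = 8.03
Sum = 68.17
Bonus: 68.17 + 0 = 68.17
68.17 is ≥ 58.5 and < 72.5 → Credit

Credit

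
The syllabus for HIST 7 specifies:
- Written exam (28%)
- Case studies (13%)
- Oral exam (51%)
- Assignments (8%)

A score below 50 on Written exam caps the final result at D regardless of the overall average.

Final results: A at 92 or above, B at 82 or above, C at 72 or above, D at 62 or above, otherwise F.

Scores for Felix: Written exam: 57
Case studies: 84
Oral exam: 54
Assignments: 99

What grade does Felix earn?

Written exam score 57 ≥ 50: minimum met.
Weighted total:
  Written exam 57 × 0.28 = 15.96
  Case studies 84 × 0.13 = 10.92
  Oral exam 54 × 0.51 = 27.54
  Assignments 99 × 0.08 = 7.92
Sum = 62.34
62.34 is ≥ 62 and < 72 → D

D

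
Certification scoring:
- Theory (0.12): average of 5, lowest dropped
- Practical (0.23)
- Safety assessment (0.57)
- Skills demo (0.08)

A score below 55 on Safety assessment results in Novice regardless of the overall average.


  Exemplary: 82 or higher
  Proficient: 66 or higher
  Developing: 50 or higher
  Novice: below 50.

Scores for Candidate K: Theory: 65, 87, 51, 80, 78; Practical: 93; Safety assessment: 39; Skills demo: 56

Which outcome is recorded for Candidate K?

Novice

Theory: drop 51 → average of remaining 4 = 310/4 = 77.5
Safety assessment score 39 < 55: minimum not met.
Weighted total:
  Theory 77.5 × 0.12 = 9.3
  Practical 93 × 0.23 = 21.39
  Safety assessment 39 × 0.57 = 22.23
  Skills demo 56 × 0.08 = 4.48
Sum = 57.4
Because the Safety assessment minimum was not met, the result is Novice.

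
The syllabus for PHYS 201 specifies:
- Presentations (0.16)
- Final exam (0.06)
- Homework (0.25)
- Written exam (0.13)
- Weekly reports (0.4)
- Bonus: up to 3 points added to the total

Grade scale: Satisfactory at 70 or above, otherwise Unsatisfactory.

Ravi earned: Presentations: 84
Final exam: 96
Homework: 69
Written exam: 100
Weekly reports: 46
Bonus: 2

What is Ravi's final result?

Weighted total:
  Presentations 84 × 0.16 = 13.44
  Final exam 96 × 0.06 = 5.76
  Homework 69 × 0.25 = 17.25
  Written exam 100 × 0.13 = 13
  Weekly reports 46 × 0.4 = 18.4
Sum = 67.85
Bonus: 67.85 + 2 = 69.85
69.85 < 70 → Unsatisfactory

Unsatisfactory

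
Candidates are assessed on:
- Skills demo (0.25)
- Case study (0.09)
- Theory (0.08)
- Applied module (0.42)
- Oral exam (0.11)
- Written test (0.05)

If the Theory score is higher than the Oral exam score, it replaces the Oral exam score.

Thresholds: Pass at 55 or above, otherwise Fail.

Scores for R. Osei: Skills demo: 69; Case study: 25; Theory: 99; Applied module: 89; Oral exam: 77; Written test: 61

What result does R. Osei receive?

Theory (99) > Oral exam (77), so Oral exam counts as 99.
Weighted total:
  Skills demo 69 × 0.25 = 17.25
  Case study 25 × 0.09 = 2.25
  Theory 99 × 0.08 = 7.92
  Applied module 89 × 0.42 = 37.38
  Oral exam 99 × 0.11 = 10.89
  Written test 61 × 0.05 = 3.05
Sum = 78.74
78.74 ≥ 55 → Pass

Pass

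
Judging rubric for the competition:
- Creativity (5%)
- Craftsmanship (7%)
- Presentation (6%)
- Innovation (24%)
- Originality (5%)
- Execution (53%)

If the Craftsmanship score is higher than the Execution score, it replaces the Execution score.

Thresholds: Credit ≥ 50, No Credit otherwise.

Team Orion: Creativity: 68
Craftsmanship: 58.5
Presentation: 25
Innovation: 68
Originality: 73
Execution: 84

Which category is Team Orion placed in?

Credit

Craftsmanship (58.5) ≤ Execution (84), so Execution stays at 84.
Weighted total:
  Creativity 68 × 0.05 = 3.4
  Craftsmanship 58.5 × 0.07 = 4.095
  Presentation 25 × 0.06 = 1.5
  Innovation 68 × 0.24 = 16.32
  Originality 73 × 0.05 = 3.65
  Execution 84 × 0.53 = 44.52
Sum = 73.485
73.485 ≥ 50 → Credit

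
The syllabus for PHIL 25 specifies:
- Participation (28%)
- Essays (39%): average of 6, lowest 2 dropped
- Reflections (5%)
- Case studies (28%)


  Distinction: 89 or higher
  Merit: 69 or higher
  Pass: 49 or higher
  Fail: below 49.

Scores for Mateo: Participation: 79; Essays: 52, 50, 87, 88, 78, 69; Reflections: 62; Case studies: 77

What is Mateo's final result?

Merit

Essays: drop 50, 52 → average of remaining 4 = 322/4 = 80.5
Weighted total:
  Participation 79 × 0.28 = 22.12
  Essays 80.5 × 0.39 = 31.395
  Reflections 62 × 0.05 = 3.1
  Case studies 77 × 0.28 = 21.56
Sum = 78.175
78.175 is ≥ 69 and < 89 → Merit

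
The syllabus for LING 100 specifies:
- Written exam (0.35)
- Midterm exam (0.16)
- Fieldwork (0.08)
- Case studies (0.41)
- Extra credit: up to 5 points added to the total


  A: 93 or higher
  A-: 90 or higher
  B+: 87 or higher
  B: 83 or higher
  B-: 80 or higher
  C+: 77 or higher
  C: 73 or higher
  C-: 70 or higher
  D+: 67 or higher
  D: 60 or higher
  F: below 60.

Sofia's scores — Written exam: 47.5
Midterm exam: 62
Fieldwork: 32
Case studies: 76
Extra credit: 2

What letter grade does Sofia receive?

D

Weighted total:
  Written exam 47.5 × 0.35 = 16.625
  Midterm exam 62 × 0.16 = 9.92
  Fieldwork 32 × 0.08 = 2.56
  Case studies 76 × 0.41 = 31.16
Sum = 60.265
Extra credit: 60.265 + 2 = 62.265
62.265 is ≥ 60 and < 67 → D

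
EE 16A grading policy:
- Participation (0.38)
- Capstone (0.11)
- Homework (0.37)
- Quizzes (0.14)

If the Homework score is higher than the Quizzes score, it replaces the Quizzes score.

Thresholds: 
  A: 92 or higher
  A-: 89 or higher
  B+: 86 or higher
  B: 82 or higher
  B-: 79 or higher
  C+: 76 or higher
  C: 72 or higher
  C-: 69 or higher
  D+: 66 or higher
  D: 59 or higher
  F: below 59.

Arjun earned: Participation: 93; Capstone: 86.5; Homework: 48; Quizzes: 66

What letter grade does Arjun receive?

C-

Homework (48) ≤ Quizzes (66), so Quizzes stays at 66.
Weighted total:
  Participation 93 × 0.38 = 35.34
  Capstone 86.5 × 0.11 = 9.515
  Homework 48 × 0.37 = 17.76
  Quizzes 66 × 0.14 = 9.24
Sum = 71.855
71.855 is ≥ 69 and < 72 → C-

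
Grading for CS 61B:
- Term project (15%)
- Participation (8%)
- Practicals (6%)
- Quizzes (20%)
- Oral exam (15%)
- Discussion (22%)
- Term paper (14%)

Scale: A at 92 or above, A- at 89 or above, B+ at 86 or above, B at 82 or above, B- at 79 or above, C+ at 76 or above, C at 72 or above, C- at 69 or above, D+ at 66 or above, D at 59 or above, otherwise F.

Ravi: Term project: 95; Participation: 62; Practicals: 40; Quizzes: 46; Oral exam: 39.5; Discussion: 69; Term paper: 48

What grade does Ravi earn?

Weighted total:
  Term project 95 × 0.15 = 14.25
  Participation 62 × 0.08 = 4.96
  Practicals 40 × 0.06 = 2.4
  Quizzes 46 × 0.2 = 9.2
  Oral exam 39.5 × 0.15 = 5.925
  Discussion 69 × 0.22 = 15.18
  Term paper 48 × 0.14 = 6.72
Sum = 58.635
58.635 < 59 → F

F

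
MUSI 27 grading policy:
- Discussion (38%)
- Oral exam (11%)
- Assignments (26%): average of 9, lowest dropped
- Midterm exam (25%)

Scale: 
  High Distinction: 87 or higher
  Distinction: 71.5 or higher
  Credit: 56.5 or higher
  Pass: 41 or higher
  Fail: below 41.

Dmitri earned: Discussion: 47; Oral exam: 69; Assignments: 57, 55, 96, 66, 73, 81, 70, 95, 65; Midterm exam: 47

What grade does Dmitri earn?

Credit

Assignments: drop 55 → average of remaining 8 = 603/8 = 75.375
Weighted total:
  Discussion 47 × 0.38 = 17.86
  Oral exam 69 × 0.11 = 7.59
  Assignments 75.375 × 0.26 = 19.5975
  Midterm exam 47 × 0.25 = 11.75
Sum = 56.7975
56.7975 is ≥ 56.5 and < 71.5 → Credit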